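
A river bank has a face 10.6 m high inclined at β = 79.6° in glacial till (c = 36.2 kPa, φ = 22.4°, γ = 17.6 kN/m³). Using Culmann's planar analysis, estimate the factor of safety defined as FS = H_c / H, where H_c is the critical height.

FS = 1.54

H_c = (4c/γ) · sinβ cosφ / [1 − cos(β − φ)]
    = (4·36.2/17.6) · sin79.6°·cos22.4° / [1 − cos57.2°]
    = 8.227 · 0.9094 / 0.4583 = 16.32 m
FS = H_c / H = 16.32 / 10.6 = 1.540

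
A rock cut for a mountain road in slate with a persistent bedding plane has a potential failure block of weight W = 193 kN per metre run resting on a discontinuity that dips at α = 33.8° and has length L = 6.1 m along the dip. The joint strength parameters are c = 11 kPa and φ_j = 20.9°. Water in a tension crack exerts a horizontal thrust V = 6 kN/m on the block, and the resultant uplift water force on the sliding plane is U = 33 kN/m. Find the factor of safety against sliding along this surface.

Resolving the block weight along and normal to the plane and applying the Mohr–Coulomb strength on the joint:
N' = W cosα − U − V sinα = 193·cos33.8° − 33 − 6·sin33.8° = 124.0 kN/m
Driving force T = W sinα + V cosα = 193·sin33.8° + 6·cos33.8° = 112.4 kN/m
Resisting force R = c·L + N'·tanφ_j = 11·6.1 + 124.0·tan20.9° = 67.1 + 47.4 = 114.5 kN/m
FS = R / T = 114.5 / 112.4 = 1.019

FS = 1.02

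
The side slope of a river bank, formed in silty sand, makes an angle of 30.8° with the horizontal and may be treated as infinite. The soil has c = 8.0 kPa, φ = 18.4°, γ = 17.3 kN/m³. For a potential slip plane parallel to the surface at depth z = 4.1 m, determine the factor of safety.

FS = 0.81

For an infinite slope with a slip plane parallel to the surface (no pore pressure): FS = [c + γz cos²β tanφ] / [γz sinβ cosβ].
γz = 17.3·4.1 = 70.93 kN/m²
Numerator = 8.0 + 70.93·cos²30.8°·tan18.4° = 8.0 + 70.93·0.7378·0.3327 = 25.409 kPa
Denominator = 70.93·sin30.8°·cos30.8° = 70.93·0.5120·0.8590 = 31.197 kPa
FS = 25.409 / 31.197 = 0.814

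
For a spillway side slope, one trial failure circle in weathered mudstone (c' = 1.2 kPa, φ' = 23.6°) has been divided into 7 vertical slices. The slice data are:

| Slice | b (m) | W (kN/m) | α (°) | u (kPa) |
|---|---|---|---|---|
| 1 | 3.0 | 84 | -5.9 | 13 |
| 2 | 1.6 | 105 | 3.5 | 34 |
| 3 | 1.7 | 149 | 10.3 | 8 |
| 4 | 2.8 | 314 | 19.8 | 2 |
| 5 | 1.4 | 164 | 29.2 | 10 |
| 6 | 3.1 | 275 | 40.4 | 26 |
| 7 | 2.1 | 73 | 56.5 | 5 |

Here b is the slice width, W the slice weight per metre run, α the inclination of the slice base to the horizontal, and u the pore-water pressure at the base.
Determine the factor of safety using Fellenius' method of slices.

Ordinary method of slices: FS = Σ[c'·Δl_i + (W_i cosα_i − u_i·Δl_i)·tanφ'] / Σ W_i sinα_i, with Δl_i = b_i / cosα_i.
Slice 1: Δl = 3.0/cos(-5.9°) = 3.016 m; N'_1 = 84·cos(-5.9°) − 13·3.016 = 44.3; c'Δl = 3.62; W sinα = -8.6
Slice 2: Δl = 1.6/cos3.5° = 1.603 m; N'_2 = 105·cos3.5° − 34·1.603 = 50.3; c'Δl = 1.92; W sinα = 6.4
Slice 3: Δl = 1.7/cos10.3° = 1.728 m; N'_3 = 149·cos10.3° − 8·1.728 = 132.8; c'Δl = 2.07; W sinα = 26.6
Slice 4: Δl = 2.8/cos19.8° = 2.976 m; N'_4 = 314·cos19.8° − 2·2.976 = 289.5; c'Δl = 3.57; W sinα = 106.4
Slice 5: Δl = 1.4/cos29.2° = 1.604 m; N'_5 = 164·cos29.2° − 10·1.604 = 127.1; c'Δl = 1.92; W sinα = 80.0
Slice 6: Δl = 3.1/cos40.4° = 4.071 m; N'_6 = 275·cos40.4° − 26·4.071 = 103.6; c'Δl = 4.88; W sinα = 178.2
Slice 7: Δl = 2.1/cos56.5° = 3.805 m; N'_7 = 73·cos56.5° − 5·3.805 = 21.3; c'Δl = 4.57; W sinα = 60.9
Σc'Δl = 22.6 kN/m; ΣN' = 768.9 kN/m; ΣW sinα = 449.9 kN/m
Resisting = 22.6 + 768.9·tan23.6° = 22.6 + 335.9 = 358.5 kN/m
FS = 358.5 / 449.9 = 0.797

FS = 0.80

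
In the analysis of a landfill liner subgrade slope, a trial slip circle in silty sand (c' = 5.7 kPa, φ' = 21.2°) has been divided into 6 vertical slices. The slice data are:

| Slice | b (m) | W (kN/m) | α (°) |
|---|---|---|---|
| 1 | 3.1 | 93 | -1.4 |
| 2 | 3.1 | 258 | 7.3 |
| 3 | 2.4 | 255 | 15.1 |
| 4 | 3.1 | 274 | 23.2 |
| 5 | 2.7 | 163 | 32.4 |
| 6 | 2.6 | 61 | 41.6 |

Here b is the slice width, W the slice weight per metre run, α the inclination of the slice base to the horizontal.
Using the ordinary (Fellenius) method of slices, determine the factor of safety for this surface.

FS = 1.52

Ordinary method of slices: FS = Σ[c'·Δl_i + (W_i cosα_i)·tanφ'] / Σ W_i sinα_i, with Δl_i = b_i / cosα_i.
Slice 1: Δl = 3.1/cos(-1.4°) = 3.101 m; N'_1 = 93·cos(-1.4°) = 93.0; c'Δl = 17.68; W sinα = -2.3
Slice 2: Δl = 3.1/cos7.3° = 3.125 m; N'_2 = 258·cos7.3° = 255.9; c'Δl = 17.81; W sinα = 32.8
Slice 3: Δl = 2.4/cos15.1° = 2.486 m; N'_3 = 255·cos15.1° = 246.2; c'Δl = 14.17; W sinα = 66.4
Slice 4: Δl = 3.1/cos23.2° = 3.373 m; N'_4 = 274·cos23.2° = 251.8; c'Δl = 19.22; W sinα = 107.9
Slice 5: Δl = 2.7/cos32.4° = 3.198 m; N'_5 = 163·cos32.4° = 137.6; c'Δl = 18.23; W sinα = 87.3
Slice 6: Δl = 2.6/cos41.6° = 3.477 m; N'_6 = 61·cos41.6° = 45.6; c'Δl = 19.82; W sinα = 40.5
Σc'Δl = 106.9 kN/m; ΣN' = 1030.2 kN/m; ΣW sinα = 332.7 kN/m
Resisting = 106.9 + 1030.2·tan21.2° = 106.9 + 399.6 = 506.5 kN/m
FS = 506.5 / 332.7 = 1.522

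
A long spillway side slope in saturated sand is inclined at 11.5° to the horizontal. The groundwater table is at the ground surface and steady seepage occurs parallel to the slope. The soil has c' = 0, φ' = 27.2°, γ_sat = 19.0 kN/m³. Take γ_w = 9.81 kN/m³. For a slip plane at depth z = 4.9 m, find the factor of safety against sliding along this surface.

FS = 1.22

With seepage parallel to the slope and the water table at the surface, the effective normal stress on the slip plane uses the buoyant unit weight γ' = γ_sat − γ_w while the driving shear stress uses γ_sat:
FS = [c' + γ' z cos²β tanφ'] / [γ_sat z sinβ cosβ]
(For c' = 0 this reduces to FS = (γ'/γ_sat)·tanφ'/tanβ.)
γ' = 19.0 − 9.81 = 9.19 kN/m³
Numerator = 0.0 + 9.19·4.9·cos²11.5°·tan27.2° = 0.0 + 9.19·4.9·0.9603·0.5139 = 22.223 kPa
Denominator = 19.0·4.9·sin11.5°·cos11.5° = 19.0·4.9·0.1994·0.9799 = 18.189 kPa
FS = 22.223 / 18.189 = 1.222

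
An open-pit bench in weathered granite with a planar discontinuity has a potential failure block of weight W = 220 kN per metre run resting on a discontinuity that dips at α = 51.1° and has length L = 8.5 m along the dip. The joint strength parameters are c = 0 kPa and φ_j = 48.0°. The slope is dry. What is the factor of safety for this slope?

FS = 0.90

Resolving the block weight along and normal to the plane and applying the Mohr–Coulomb strength on the joint:
N' = W cosα = 220·cos51.1° = 138.2 kN/m
Driving force T = W sinα = 220·sin51.1° = 171.2 kN/m
Resisting force R = c·L + N'·tanφ_j = 0·8.5 + 138.2·tan48.0° = 0.0 + 153.4 = 153.4 kN/m
FS = R / T = 153.4 / 171.2 = 0.896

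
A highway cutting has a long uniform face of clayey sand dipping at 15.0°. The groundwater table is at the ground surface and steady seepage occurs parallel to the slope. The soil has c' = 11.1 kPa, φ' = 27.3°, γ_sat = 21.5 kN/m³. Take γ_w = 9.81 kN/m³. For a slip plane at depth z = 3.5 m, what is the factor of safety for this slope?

With seepage parallel to the slope and the water table at the surface, the effective normal stress on the slip plane uses the buoyant unit weight γ' = γ_sat − γ_w while the driving shear stress uses γ_sat:
FS = [c' + γ' z cos²β tanφ'] / [γ_sat z sinβ cosβ]
γ' = 21.5 − 9.81 = 11.69 kN/m³
Numerator = 11.1 + 11.69·3.5·cos²15.0°·tan27.3° = 11.1 + 11.69·3.5·0.9330·0.5161 = 30.803 kPa
Denominator = 21.5·3.5·sin15.0°·cos15.0° = 21.5·3.5·0.2588·0.9659 = 18.812 kPa
FS = 30.803 / 18.812 = 1.637

FS = 1.64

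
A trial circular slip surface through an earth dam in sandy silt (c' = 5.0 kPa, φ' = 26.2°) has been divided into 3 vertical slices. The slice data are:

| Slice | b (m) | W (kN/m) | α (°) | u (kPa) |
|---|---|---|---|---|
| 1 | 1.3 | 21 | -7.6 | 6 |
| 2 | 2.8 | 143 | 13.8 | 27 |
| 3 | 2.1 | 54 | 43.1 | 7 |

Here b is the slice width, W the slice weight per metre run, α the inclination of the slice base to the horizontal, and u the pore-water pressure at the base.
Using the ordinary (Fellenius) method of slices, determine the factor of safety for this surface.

FS = 1.19

Ordinary method of slices: FS = Σ[c'·Δl_i + (W_i cosα_i − u_i·Δl_i)·tanφ'] / Σ W_i sinα_i, with Δl_i = b_i / cosα_i.
Slice 1: Δl = 1.3/cos(-7.6°) = 1.312 m; N'_1 = 21·cos(-7.6°) − 6·1.312 = 12.9; c'Δl = 6.56; W sinα = -2.8
Slice 2: Δl = 2.8/cos13.8° = 2.883 m; N'_2 = 143·cos13.8° − 27·2.883 = 61.0; c'Δl = 14.42; W sinα = 34.1
Slice 3: Δl = 2.1/cos43.1° = 2.876 m; N'_3 = 54·cos43.1° − 7·2.876 = 19.3; c'Δl = 14.38; W sinα = 36.9
Σc'Δl = 35.4 kN/m; ΣN' = 93.3 kN/m; ΣW sinα = 68.2 kN/m
Resisting = 35.4 + 93.3·tan26.2° = 35.4 + 45.9 = 81.2 kN/m
FS = 81.2 / 68.2 = 1.191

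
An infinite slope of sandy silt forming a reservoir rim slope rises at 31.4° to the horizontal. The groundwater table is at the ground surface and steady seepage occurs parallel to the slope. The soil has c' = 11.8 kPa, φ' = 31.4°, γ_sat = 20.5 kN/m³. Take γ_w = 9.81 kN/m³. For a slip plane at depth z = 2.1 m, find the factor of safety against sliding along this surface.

FS = 1.14

With seepage parallel to the slope and the water table at the surface, the effective normal stress on the slip plane uses the buoyant unit weight γ' = γ_sat − γ_w while the driving shear stress uses γ_sat:
FS = [c' + γ' z cos²β tanφ'] / [γ_sat z sinβ cosβ]
γ' = 20.5 − 9.81 = 10.69 kN/m³
Numerator = 11.8 + 10.69·2.1·cos²31.4°·tan31.4° = 11.8 + 10.69·2.1·0.7285·0.6104 = 21.783 kPa
Denominator = 20.5·2.1·sin31.4°·cos31.4° = 20.5·2.1·0.5210·0.8536 = 19.145 kPa
FS = 21.783 / 19.145 = 1.138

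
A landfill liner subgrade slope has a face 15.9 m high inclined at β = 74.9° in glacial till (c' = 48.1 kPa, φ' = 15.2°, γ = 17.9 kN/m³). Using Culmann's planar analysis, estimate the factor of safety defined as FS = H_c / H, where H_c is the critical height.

FS = 1.27

H_c = (4c'/γ) · sinβ cosφ' / [1 − cos(β − φ')]
    = (4·48.1/17.9) · sin74.9°·cos15.2° / [1 − cos59.7°]
    = 10.749 · 0.9317 / 0.4955 = 20.21 m
FS = H_c / H = 20.21 / 15.9 = 1.271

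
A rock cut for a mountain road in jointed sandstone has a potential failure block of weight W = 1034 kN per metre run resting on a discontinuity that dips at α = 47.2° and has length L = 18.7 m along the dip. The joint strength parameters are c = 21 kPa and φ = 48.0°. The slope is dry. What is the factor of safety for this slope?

Resolving the block weight along and normal to the plane and applying the Mohr–Coulomb strength on the joint:
N' = W cosα = 1034·cos47.2° = 702.5 kN/m
Driving force T = W sinα = 1034·sin47.2° = 758.7 kN/m
Resisting force R = c·L + N'·tanφ = 21·18.7 + 702.5·tan48.0° = 392.7 + 780.3 = 1173.0 kN/m
FS = R / T = 1173.0 / 758.7 = 1.546

FS = 1.55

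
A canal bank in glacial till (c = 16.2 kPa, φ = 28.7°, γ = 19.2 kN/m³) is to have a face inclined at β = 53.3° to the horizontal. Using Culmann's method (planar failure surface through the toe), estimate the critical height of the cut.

Culmann's analysis gives the critical failure plane at α_cr = (β + φ)/2 = (53.3 + 28.7)/2 = 41.0°, and the critical height
H_c = (4c/γ) · sinβ cosφ / [1 − cos(β − φ)]
    = (4·16.2/19.2) · sin53.3°·cos28.7° / [1 − cos(24.6°)]
    = 3.375 · 0.8018·0.8771 / [1 − 0.9092]
    = 3.375 · 0.7033 / 0.0908
    = 26.15 m

H_c = 26.15 m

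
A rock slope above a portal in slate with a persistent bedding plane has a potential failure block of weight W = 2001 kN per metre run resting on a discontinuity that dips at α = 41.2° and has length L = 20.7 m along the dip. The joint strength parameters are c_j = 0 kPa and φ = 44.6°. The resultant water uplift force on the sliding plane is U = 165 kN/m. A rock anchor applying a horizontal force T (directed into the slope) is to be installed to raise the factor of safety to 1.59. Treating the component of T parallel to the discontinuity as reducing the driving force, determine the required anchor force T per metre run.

T = 419 kN/m

Resolving forces along and normal to the sliding plane, with the horizontal anchor force T adding T·sinα to the effective normal force and T·cosα acting up the plane against the driving force:
FS = [c_jL + (W cosα − U + T sinα) tanφ] / [W sinα − T cosα]
Without the anchor: N' = 1340.6 kN/m, driving T_d = 1318.0 kN/m, resisting R = 0·20.7 + 1340.6·tan44.6° = 1322.0 kN/m, FS = 1.00.
Setting FS = 1.59 and solving for T:
1.59·(1318.0 − T cos41.2°) = 1322.0 + T sin41.2°·tan44.6°
T·(sin41.2°·tan44.6° + 1.59·cos41.2°) = 1.59·1318.0 − 1322.0
T·(0.6587·0.9861 + 1.59·0.7524) = 2095.7 − 1322.0 = 773.7
T·1.8459 = 773.7
T = 419.1 kN/m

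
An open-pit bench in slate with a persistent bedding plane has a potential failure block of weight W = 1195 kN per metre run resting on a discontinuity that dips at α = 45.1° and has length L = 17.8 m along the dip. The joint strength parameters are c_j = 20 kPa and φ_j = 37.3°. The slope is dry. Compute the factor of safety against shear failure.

FS = 1.18

Resolving the block weight along and normal to the plane and applying the Mohr–Coulomb strength on the joint:
N' = W cosα = 1195·cos45.1° = 843.5 kN/m
Driving force T = W sinα = 1195·sin45.1° = 846.5 kN/m
Resisting force R = c_j·L + N'·tanφ_j = 20·17.8 + 843.5·tan37.3° = 356.0 + 642.6 = 998.6 kN/m
FS = R / T = 998.6 / 846.5 = 1.180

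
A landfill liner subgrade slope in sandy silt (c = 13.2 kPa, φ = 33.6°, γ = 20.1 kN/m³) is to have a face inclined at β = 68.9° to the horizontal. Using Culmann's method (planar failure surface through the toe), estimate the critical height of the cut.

H_c = 11.10 m

Culmann's analysis gives the critical failure plane at α_cr = (β + φ)/2 = (68.9 + 33.6)/2 = 51.2°, and the critical height
H_c = (4c/γ) · sinβ cosφ / [1 − cos(β − φ)]
    = (4·13.2/20.1) · sin68.9°·cos33.6° / [1 − cos(35.3°)]
    = 2.627 · 0.9330·0.8329 / [1 − 0.8161]
    = 2.627 · 0.7771 / 0.1839
    = 11.10 m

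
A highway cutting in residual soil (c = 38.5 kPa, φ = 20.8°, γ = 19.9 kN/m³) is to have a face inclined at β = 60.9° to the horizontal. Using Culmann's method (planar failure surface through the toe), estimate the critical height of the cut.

H_c = 26.89 m

Culmann's analysis gives the critical failure plane at α_cr = (β + φ)/2 = (60.9 + 20.8)/2 = 40.9°, and the critical height
H_c = (4c/γ) · sinβ cosφ / [1 − cos(β − φ)]
    = (4·38.5/19.9) · sin60.9°·cos20.8° / [1 − cos(40.1°)]
    = 7.739 · 0.8738·0.9348 / [1 − 0.7649]
    = 7.739 · 0.8168 / 0.2351
    = 26.89 m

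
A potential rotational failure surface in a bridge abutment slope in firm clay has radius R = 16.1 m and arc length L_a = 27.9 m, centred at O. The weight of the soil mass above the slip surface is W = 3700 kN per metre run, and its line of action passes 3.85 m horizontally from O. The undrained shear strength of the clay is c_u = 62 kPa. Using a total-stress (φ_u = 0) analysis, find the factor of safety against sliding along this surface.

Taking moments about the centre O, the resisting moment is provided by the undrained shear strength acting along the arc:
M_R = c_u·L_a·R = 62·27.90·16.1 = 27849.8 kN·m/m
M_D = W·d = 3700·3.85 = 14245.0 kN·m/m
FS = M_R / M_D = 27849.8 / 14245.0 = 1.955

FS = 1.96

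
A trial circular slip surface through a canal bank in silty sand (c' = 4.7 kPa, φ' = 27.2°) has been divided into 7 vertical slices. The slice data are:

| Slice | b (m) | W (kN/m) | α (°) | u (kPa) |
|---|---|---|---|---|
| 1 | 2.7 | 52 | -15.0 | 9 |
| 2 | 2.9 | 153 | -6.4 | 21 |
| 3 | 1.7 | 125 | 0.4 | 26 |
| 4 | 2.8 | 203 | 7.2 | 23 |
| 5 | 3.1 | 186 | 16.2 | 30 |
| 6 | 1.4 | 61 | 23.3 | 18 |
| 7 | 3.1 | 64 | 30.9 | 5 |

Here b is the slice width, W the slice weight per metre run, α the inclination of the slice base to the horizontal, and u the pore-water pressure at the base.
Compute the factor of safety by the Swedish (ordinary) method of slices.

Ordinary method of slices: FS = Σ[c'·Δl_i + (W_i cosα_i − u_i·Δl_i)·tanφ'] / Σ W_i sinα_i, with Δl_i = b_i / cosα_i.
Slice 1: Δl = 2.7/cos(-15.0°) = 2.795 m; N'_1 = 52·cos(-15.0°) − 9·2.795 = 25.1; c'Δl = 13.14; W sinα = -13.5
Slice 2: Δl = 2.9/cos(-6.4°) = 2.918 m; N'_2 = 153·cos(-6.4°) − 21·2.918 = 90.8; c'Δl = 13.72; W sinα = -17.1
Slice 3: Δl = 1.7/cos0.4° = 1.700 m; N'_3 = 125·cos0.4° − 26·1.700 = 80.8; c'Δl = 7.99; W sinα = 0.9
Slice 4: Δl = 2.8/cos7.2° = 2.822 m; N'_4 = 203·cos7.2° − 23·2.822 = 136.5; c'Δl = 13.26; W sinα = 25.4
Slice 5: Δl = 3.1/cos16.2° = 3.228 m; N'_5 = 186·cos16.2° − 30·3.228 = 81.8; c'Δl = 15.17; W sinα = 51.9
Slice 6: Δl = 1.4/cos23.3° = 1.524 m; N'_6 = 61·cos23.3° − 18·1.524 = 28.6; c'Δl = 7.16; W sinα = 24.1
Slice 7: Δl = 3.1/cos30.9° = 3.613 m; N'_7 = 64·cos30.9° − 5·3.613 = 36.9; c'Δl = 16.98; W sinα = 32.9
Σc'Δl = 87.4 kN/m; ΣN' = 480.3 kN/m; ΣW sinα = 104.7 kN/m
Resisting = 87.4 + 480.3·tan27.2° = 87.4 + 246.9 = 334.3 kN/m
FS = 334.3 / 104.7 = 3.193

FS = 3.19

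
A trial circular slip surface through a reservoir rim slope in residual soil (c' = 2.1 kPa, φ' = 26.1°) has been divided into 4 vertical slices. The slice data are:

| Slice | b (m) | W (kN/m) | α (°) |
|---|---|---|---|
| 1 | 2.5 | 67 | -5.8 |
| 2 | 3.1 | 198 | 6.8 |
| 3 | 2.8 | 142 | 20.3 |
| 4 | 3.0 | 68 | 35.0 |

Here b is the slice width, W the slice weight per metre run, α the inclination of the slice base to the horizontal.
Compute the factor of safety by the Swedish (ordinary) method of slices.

Ordinary method of slices: FS = Σ[c'·Δl_i + (W_i cosα_i)·tanφ'] / Σ W_i sinα_i, with Δl_i = b_i / cosα_i.
Slice 1: Δl = 2.5/cos(-5.8°) = 2.513 m; N'_1 = 67·cos(-5.8°) = 66.7; c'Δl = 5.28; W sinα = -6.8
Slice 2: Δl = 3.1/cos6.8° = 3.122 m; N'_2 = 198·cos6.8° = 196.6; c'Δl = 6.56; W sinα = 23.4
Slice 3: Δl = 2.8/cos20.3° = 2.985 m; N'_3 = 142·cos20.3° = 133.2; c'Δl = 6.27; W sinα = 49.3
Slice 4: Δl = 3.0/cos35.0° = 3.662 m; N'_4 = 68·cos35.0° = 55.7; c'Δl = 7.69; W sinα = 39.0
Σc'Δl = 25.8 kN/m; ΣN' = 452.1 kN/m; ΣW sinα = 104.9 kN/m
Resisting = 25.8 + 452.1·tan26.1° = 25.8 + 221.5 = 247.3 kN/m
FS = 247.3 / 104.9 = 2.357

FS = 2.36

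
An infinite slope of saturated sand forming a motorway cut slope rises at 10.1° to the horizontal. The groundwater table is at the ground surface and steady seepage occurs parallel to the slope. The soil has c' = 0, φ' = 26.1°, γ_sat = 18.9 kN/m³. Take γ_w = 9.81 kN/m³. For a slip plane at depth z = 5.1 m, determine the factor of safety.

FS = 1.32

With seepage parallel to the slope and the water table at the surface, the effective normal stress on the slip plane uses the buoyant unit weight γ' = γ_sat − γ_w while the driving shear stress uses γ_sat:
FS = [c' + γ' z cos²β tanφ'] / [γ_sat z sinβ cosβ]
(For c' = 0 this reduces to FS = (γ'/γ_sat)·tanφ'/tanβ.)
γ' = 18.9 − 9.81 = 9.09 kN/m³
Numerator = 0.0 + 9.09·5.1·cos²10.1°·tan26.1° = 0.0 + 9.09·5.1·0.9692·0.4899 = 22.013 kPa
Denominator = 18.9·5.1·sin10.1°·cos10.1° = 18.9·5.1·0.1754·0.9845 = 16.642 kPa
FS = 22.013 / 16.642 = 1.323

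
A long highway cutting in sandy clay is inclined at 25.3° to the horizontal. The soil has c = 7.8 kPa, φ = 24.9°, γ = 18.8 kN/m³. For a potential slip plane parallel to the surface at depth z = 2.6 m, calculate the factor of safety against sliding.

FS = 1.40

For an infinite slope with a slip plane parallel to the surface (no pore pressure): FS = [c + γz cos²β tanφ] / [γz sinβ cosβ].
γz = 18.8·2.6 = 48.88 kN/m²
Numerator = 7.8 + 48.88·cos²25.3°·tan24.9° = 7.8 + 48.88·0.8174·0.4642 = 26.345 kPa
Denominator = 48.88·sin25.3°·cos25.3° = 48.88·0.4274·0.9041 = 18.886 kPa
FS = 26.345 / 18.886 = 1.395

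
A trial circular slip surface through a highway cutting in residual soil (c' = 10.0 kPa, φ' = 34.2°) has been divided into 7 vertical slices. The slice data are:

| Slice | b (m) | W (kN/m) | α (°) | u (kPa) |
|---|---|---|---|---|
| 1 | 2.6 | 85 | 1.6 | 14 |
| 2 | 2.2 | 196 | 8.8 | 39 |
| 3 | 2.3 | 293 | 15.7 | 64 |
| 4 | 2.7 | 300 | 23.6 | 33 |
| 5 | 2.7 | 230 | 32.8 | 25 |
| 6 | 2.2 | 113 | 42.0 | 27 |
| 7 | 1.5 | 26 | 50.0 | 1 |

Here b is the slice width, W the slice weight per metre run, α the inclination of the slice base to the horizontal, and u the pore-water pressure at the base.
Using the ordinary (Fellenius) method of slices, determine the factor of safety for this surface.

Ordinary method of slices: FS = Σ[c'·Δl_i + (W_i cosα_i − u_i·Δl_i)·tanφ'] / Σ W_i sinα_i, with Δl_i = b_i / cosα_i.
Slice 1: Δl = 2.6/cos1.6° = 2.601 m; N'_1 = 85·cos1.6° − 14·2.601 = 48.6; c'Δl = 26.01; W sinα = 2.4
Slice 2: Δl = 2.2/cos8.8° = 2.226 m; N'_2 = 196·cos8.8° − 39·2.226 = 106.9; c'Δl = 22.26; W sinα = 30.0
Slice 3: Δl = 2.3/cos15.7° = 2.389 m; N'_3 = 293·cos15.7° − 64·2.389 = 129.2; c'Δl = 23.89; W sinα = 79.3
Slice 4: Δl = 2.7/cos23.6° = 2.946 m; N'_4 = 300·cos23.6° − 33·2.946 = 177.7; c'Δl = 29.46; W sinα = 120.1
Slice 5: Δl = 2.7/cos32.8° = 3.212 m; N'_5 = 230·cos32.8° − 25·3.212 = 113.0; c'Δl = 32.12; W sinα = 124.6
Slice 6: Δl = 2.2/cos42.0° = 2.960 m; N'_6 = 113·cos42.0° − 27·2.960 = 4.0; c'Δl = 29.60; W sinα = 75.6
Slice 7: Δl = 1.5/cos50.0° = 2.334 m; N'_7 = 26·cos50.0° − 1·2.334 = 14.4; c'Δl = 23.34; W sinα = 19.9
Σc'Δl = 186.7 kN/m; ΣN' = 593.7 kN/m; ΣW sinα = 451.9 kN/m
Resisting = 186.7 + 593.7·tan34.2° = 186.7 + 403.5 = 590.2 kN/m
FS = 590.2 / 451.9 = 1.306

FS = 1.31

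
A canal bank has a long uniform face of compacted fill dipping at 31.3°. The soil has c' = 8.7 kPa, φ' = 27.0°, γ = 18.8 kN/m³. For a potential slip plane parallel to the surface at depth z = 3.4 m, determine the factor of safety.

FS = 1.14

For an infinite slope with a slip plane parallel to the surface (no pore pressure): FS = [c' + γz cos²β tanφ'] / [γz sinβ cosβ].
γz = 18.8·3.4 = 63.92 kN/m²
Numerator = 8.7 + 63.92·cos²31.3°·tan27.0° = 8.7 + 63.92·0.7301·0.5095 = 32.479 kPa
Denominator = 63.92·sin31.3°·cos31.3° = 63.92·0.5195·0.8545 = 28.375 kPa
FS = 32.479 / 28.375 = 1.145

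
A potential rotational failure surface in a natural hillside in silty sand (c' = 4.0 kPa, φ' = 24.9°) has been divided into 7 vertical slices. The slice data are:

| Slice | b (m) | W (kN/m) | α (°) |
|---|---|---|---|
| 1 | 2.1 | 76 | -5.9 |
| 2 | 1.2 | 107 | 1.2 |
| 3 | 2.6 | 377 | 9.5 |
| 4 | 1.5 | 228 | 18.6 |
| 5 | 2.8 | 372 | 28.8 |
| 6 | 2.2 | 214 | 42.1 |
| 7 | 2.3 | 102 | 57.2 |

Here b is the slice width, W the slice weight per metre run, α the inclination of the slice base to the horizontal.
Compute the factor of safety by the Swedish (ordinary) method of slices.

FS = 1.26

Ordinary method of slices: FS = Σ[c'·Δl_i + (W_i cosα_i)·tanφ'] / Σ W_i sinα_i, with Δl_i = b_i / cosα_i.
Slice 1: Δl = 2.1/cos(-5.9°) = 2.111 m; N'_1 = 76·cos(-5.9°) = 75.6; c'Δl = 8.44; W sinα = -7.8
Slice 2: Δl = 1.2/cos1.2° = 1.200 m; N'_2 = 107·cos1.2° = 107.0; c'Δl = 4.80; W sinα = 2.2
Slice 3: Δl = 2.6/cos9.5° = 2.636 m; N'_3 = 377·cos9.5° = 371.8; c'Δl = 10.54; W sinα = 62.2
Slice 4: Δl = 1.5/cos18.6° = 1.583 m; N'_4 = 228·cos18.6° = 216.1; c'Δl = 6.33; W sinα = 72.7
Slice 5: Δl = 2.8/cos28.8° = 3.195 m; N'_5 = 372·cos28.8° = 326.0; c'Δl = 12.78; W sinα = 179.2
Slice 6: Δl = 2.2/cos42.1° = 2.965 m; N'_6 = 214·cos42.1° = 158.8; c'Δl = 11.86; W sinα = 143.5
Slice 7: Δl = 2.3/cos57.2° = 4.246 m; N'_7 = 102·cos57.2° = 55.3; c'Δl = 16.98; W sinα = 85.7
Σc'Δl = 71.7 kN/m; ΣN' = 1310.5 kN/m; ΣW sinα = 537.8 kN/m
Resisting = 71.7 + 1310.5·tan24.9° = 71.7 + 608.3 = 680.1 kN/m
FS = 680.1 / 537.8 = 1.265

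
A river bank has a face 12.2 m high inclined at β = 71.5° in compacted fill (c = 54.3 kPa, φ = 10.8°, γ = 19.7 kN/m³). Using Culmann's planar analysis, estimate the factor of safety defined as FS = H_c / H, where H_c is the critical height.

FS = 1.65

H_c = (4c/γ) · sinβ cosφ / [1 − cos(β − φ)]
    = (4·54.3/19.7) · sin71.5°·cos10.8° / [1 − cos60.7°]
    = 11.025 · 0.9315 / 0.5106 = 20.11 m
FS = H_c / H = 20.11 / 12.2 = 1.649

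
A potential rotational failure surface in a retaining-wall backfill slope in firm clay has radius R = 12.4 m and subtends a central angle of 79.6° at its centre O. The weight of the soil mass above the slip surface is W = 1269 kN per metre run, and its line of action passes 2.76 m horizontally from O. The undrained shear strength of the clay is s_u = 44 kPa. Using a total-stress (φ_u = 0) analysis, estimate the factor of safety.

Taking moments about the centre O, the resisting moment is provided by the undrained shear strength acting along the arc:
Arc length L_a = R·θ = 12.4·(79.6°·π/180) = 12.4·1.3893 = 17.23 m
M_R = s_u·L_a·R = 44·17.23·12.4 = 9399.1 kN·m/m
M_D = W·d = 1269·2.76 = 3502.4 kN·m/m
FS = M_R / M_D = 9399.1 / 3502.4 = 2.684

FS = 2.68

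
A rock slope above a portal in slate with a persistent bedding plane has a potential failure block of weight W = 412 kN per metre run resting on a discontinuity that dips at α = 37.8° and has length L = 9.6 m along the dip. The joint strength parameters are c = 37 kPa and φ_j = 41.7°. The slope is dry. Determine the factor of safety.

FS = 2.56

Resolving the block weight along and normal to the plane and applying the Mohr–Coulomb strength on the joint:
N' = W cosα = 412·cos37.8° = 325.5 kN/m
Driving force T = W sinα = 412·sin37.8° = 252.5 kN/m
Resisting force R = c·L + N'·tanφ_j = 37·9.6 + 325.5·tan41.7° = 355.2 + 290.0 = 645.2 kN/m
FS = R / T = 645.2 / 252.5 = 2.555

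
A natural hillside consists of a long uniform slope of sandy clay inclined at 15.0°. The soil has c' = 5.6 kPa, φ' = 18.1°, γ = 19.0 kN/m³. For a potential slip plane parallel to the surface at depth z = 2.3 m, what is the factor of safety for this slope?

For an infinite slope with a slip plane parallel to the surface (no pore pressure): FS = [c' + γz cos²β tanφ'] / [γz sinβ cosβ].
γz = 19.0·2.3 = 43.70 kN/m²
Numerator = 5.6 + 43.70·cos²15.0°·tan18.1° = 5.6 + 43.70·0.9330·0.3269 = 18.927 kPa
Denominator = 43.70·sin15.0°·cos15.0° = 43.70·0.2588·0.9659 = 10.925 kPa
FS = 18.927 / 10.925 = 1.732

FS = 1.73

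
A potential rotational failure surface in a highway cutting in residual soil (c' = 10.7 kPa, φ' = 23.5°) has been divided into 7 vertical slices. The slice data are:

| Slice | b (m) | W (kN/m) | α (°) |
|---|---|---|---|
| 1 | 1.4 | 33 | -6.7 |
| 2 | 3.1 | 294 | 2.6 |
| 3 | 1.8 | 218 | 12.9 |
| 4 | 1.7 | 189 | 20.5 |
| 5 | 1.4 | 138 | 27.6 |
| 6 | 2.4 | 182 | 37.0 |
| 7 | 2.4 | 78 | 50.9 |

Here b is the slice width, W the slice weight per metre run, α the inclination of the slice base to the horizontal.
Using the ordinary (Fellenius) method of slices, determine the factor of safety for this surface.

FS = 1.75

Ordinary method of slices: FS = Σ[c'·Δl_i + (W_i cosα_i)·tanφ'] / Σ W_i sinα_i, with Δl_i = b_i / cosα_i.
Slice 1: Δl = 1.4/cos(-6.7°) = 1.410 m; N'_1 = 33·cos(-6.7°) = 32.8; c'Δl = 15.08; W sinα = -3.9
Slice 2: Δl = 3.1/cos2.6° = 3.103 m; N'_2 = 294·cos2.6° = 293.7; c'Δl = 33.20; W sinα = 13.3
Slice 3: Δl = 1.8/cos12.9° = 1.847 m; N'_3 = 218·cos12.9° = 212.5; c'Δl = 19.76; W sinα = 48.7
Slice 4: Δl = 1.7/cos20.5° = 1.815 m; N'_4 = 189·cos20.5° = 177.0; c'Δl = 19.42; W sinα = 66.2
Slice 5: Δl = 1.4/cos27.6° = 1.580 m; N'_5 = 138·cos27.6° = 122.3; c'Δl = 16.90; W sinα = 63.9
Slice 6: Δl = 2.4/cos37.0° = 3.005 m; N'_6 = 182·cos37.0° = 145.4; c'Δl = 32.15; W sinα = 109.5
Slice 7: Δl = 2.4/cos50.9° = 3.805 m; N'_7 = 78·cos50.9° = 49.2; c'Δl = 40.72; W sinα = 60.5
Σc'Δl = 177.2 kN/m; ΣN' = 1032.8 kN/m; ΣW sinα = 358.3 kN/m
Resisting = 177.2 + 1032.8·tan23.5° = 177.2 + 449.1 = 626.3 kN/m
FS = 626.3 / 358.3 = 1.748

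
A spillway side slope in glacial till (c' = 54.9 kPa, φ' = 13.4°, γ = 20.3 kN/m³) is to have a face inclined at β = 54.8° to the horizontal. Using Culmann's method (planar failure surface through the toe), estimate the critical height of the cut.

H_c = 34.41 m

Culmann's analysis gives the critical failure plane at α_cr = (β + φ')/2 = (54.8 + 13.4)/2 = 34.1°, and the critical height
H_c = (4c'/γ) · sinβ cosφ' / [1 − cos(β − φ')]
    = (4·54.9/20.3) · sin54.8°·cos13.4° / [1 − cos(41.4°)]
    = 10.818 · 0.8171·0.9728 / [1 − 0.7501]
    = 10.818 · 0.7949 / 0.2499
    = 34.41 m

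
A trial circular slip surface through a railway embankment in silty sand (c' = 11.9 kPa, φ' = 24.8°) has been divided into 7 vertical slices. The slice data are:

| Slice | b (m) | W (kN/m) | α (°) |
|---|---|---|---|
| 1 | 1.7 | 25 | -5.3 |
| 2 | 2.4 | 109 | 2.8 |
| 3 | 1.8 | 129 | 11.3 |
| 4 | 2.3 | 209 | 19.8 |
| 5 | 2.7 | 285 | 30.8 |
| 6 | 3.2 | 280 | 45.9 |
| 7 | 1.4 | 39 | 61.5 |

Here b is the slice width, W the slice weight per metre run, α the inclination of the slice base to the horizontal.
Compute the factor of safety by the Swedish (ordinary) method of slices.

Ordinary method of slices: FS = Σ[c'·Δl_i + (W_i cosα_i)·tanφ'] / Σ W_i sinα_i, with Δl_i = b_i / cosα_i.
Slice 1: Δl = 1.7/cos(-5.3°) = 1.707 m; N'_1 = 25·cos(-5.3°) = 24.9; c'Δl = 20.32; W sinα = -2.3
Slice 2: Δl = 2.4/cos2.8° = 2.403 m; N'_2 = 109·cos2.8° = 108.9; c'Δl = 28.59; W sinα = 5.3
Slice 3: Δl = 1.8/cos11.3° = 1.836 m; N'_3 = 129·cos11.3° = 126.5; c'Δl = 21.84; W sinα = 25.3
Slice 4: Δl = 2.3/cos19.8° = 2.445 m; N'_4 = 209·cos19.8° = 196.6; c'Δl = 29.09; W sinα = 70.8
Slice 5: Δl = 2.7/cos30.8° = 3.143 m; N'_5 = 285·cos30.8° = 244.8; c'Δl = 37.41; W sinα = 145.9
Slice 6: Δl = 3.2/cos45.9° = 4.598 m; N'_6 = 280·cos45.9° = 194.9; c'Δl = 54.72; W sinα = 201.1
Slice 7: Δl = 1.4/cos61.5° = 2.934 m; N'_7 = 39·cos61.5° = 18.6; c'Δl = 34.92; W sinα = 34.3
Σc'Δl = 226.9 kN/m; ΣN' = 915.2 kN/m; ΣW sinα = 480.4 kN/m
Resisting = 226.9 + 915.2·tan24.8° = 226.9 + 422.9 = 649.8 kN/m
FS = 649.8 / 480.4 = 1.353

FS = 1.35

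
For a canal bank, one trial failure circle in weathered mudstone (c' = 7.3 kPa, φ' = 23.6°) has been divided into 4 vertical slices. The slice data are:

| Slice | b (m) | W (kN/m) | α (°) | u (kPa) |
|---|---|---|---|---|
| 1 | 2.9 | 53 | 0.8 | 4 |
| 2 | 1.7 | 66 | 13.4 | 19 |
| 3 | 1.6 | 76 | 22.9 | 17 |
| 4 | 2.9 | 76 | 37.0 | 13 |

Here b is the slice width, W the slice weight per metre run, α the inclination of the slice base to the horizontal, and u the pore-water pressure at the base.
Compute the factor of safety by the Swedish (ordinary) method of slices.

Ordinary method of slices: FS = Σ[c'·Δl_i + (W_i cosα_i − u_i·Δl_i)·tanφ'] / Σ W_i sinα_i, with Δl_i = b_i / cosα_i.
Slice 1: Δl = 2.9/cos0.8° = 2.900 m; N'_1 = 53·cos0.8° − 4·2.900 = 41.4; c'Δl = 21.17; W sinα = 0.7
Slice 2: Δl = 1.7/cos13.4° = 1.748 m; N'_2 = 66·cos13.4° − 19·1.748 = 31.0; c'Δl = 12.76; W sinα = 15.3
Slice 3: Δl = 1.6/cos22.9° = 1.737 m; N'_3 = 76·cos22.9° − 17·1.737 = 40.5; c'Δl = 12.68; W sinα = 29.6
Slice 4: Δl = 2.9/cos37.0° = 3.631 m; N'_4 = 76·cos37.0° − 13·3.631 = 13.5; c'Δl = 26.51; W sinα = 45.7
Σc'Δl = 73.1 kN/m; ΣN' = 126.4 kN/m; ΣW sinα = 91.3 kN/m
Resisting = 73.1 + 126.4·tan23.6° = 73.1 + 55.2 = 128.3 kN/m
FS = 128.3 / 91.3 = 1.405

FS = 1.40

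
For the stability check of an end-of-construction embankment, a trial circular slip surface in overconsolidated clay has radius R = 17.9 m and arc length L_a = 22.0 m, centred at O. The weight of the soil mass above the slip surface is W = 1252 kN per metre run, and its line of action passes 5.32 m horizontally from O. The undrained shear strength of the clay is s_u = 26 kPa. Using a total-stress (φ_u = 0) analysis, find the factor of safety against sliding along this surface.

Taking moments about the centre O, the resisting moment is provided by the undrained shear strength acting along the arc:
M_R = s_u·L_a·R = 26·22.00·17.9 = 10238.8 kN·m/m
M_D = W·d = 1252·5.32 = 6660.6 kN·m/m
FS = M_R / M_D = 10238.8 / 6660.6 = 1.537

FS = 1.54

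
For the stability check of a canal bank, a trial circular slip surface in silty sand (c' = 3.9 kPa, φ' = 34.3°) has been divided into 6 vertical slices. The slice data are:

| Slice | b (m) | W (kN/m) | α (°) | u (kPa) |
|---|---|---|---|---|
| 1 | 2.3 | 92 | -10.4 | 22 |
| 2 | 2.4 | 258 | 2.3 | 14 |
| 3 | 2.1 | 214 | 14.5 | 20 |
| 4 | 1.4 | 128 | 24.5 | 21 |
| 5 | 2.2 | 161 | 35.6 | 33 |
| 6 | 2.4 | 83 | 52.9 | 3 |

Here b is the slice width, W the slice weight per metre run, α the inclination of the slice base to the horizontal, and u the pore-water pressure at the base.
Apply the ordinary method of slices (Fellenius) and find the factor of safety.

FS = 1.78

Ordinary method of slices: FS = Σ[c'·Δl_i + (W_i cosα_i − u_i·Δl_i)·tanφ'] / Σ W_i sinα_i, with Δl_i = b_i / cosα_i.
Slice 1: Δl = 2.3/cos(-10.4°) = 2.338 m; N'_1 = 92·cos(-10.4°) − 22·2.338 = 39.0; c'Δl = 9.12; W sinα = -16.6
Slice 2: Δl = 2.4/cos2.3° = 2.402 m; N'_2 = 258·cos2.3° − 14·2.402 = 224.2; c'Δl = 9.37; W sinα = 10.4
Slice 3: Δl = 2.1/cos14.5° = 2.169 m; N'_3 = 214·cos14.5° − 20·2.169 = 163.8; c'Δl = 8.46; W sinα = 53.6
Slice 4: Δl = 1.4/cos24.5° = 1.539 m; N'_4 = 128·cos24.5° − 21·1.539 = 84.2; c'Δl = 6.00; W sinα = 53.1
Slice 5: Δl = 2.2/cos35.6° = 2.706 m; N'_5 = 161·cos35.6° − 33·2.706 = 41.6; c'Δl = 10.55; W sinα = 93.7
Slice 6: Δl = 2.4/cos52.9° = 3.979 m; N'_6 = 83·cos52.9° − 3·3.979 = 38.1; c'Δl = 15.52; W sinα = 66.2
Σc'Δl = 59.0 kN/m; ΣN' = 590.9 kN/m; ΣW sinα = 260.3 kN/m
Resisting = 59.0 + 590.9·tan34.3° = 59.0 + 403.1 = 462.1 kN/m
FS = 462.1 / 260.3 = 1.775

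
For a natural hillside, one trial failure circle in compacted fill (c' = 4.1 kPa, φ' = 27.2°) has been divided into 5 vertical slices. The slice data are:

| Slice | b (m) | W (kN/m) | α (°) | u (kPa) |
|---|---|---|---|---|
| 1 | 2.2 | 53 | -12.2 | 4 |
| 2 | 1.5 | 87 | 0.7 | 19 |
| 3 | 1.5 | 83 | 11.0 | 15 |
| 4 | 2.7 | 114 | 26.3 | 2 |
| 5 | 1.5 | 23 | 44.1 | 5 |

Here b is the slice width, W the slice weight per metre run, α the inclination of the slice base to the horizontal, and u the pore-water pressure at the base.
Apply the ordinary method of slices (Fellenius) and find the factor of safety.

Ordinary method of slices: FS = Σ[c'·Δl_i + (W_i cosα_i − u_i·Δl_i)·tanφ'] / Σ W_i sinα_i, with Δl_i = b_i / cosα_i.
Slice 1: Δl = 2.2/cos(-12.2°) = 2.251 m; N'_1 = 53·cos(-12.2°) − 4·2.251 = 42.8; c'Δl = 9.23; W sinα = -11.2
Slice 2: Δl = 1.5/cos0.7° = 1.500 m; N'_2 = 87·cos0.7° − 19·1.500 = 58.5; c'Δl = 6.15; W sinα = 1.1
Slice 3: Δl = 1.5/cos11.0° = 1.528 m; N'_3 = 83·cos11.0° − 15·1.528 = 58.6; c'Δl = 6.27; W sinα = 15.8
Slice 4: Δl = 2.7/cos26.3° = 3.012 m; N'_4 = 114·cos26.3° − 2·3.012 = 96.2; c'Δl = 12.35; W sinα = 50.5
Slice 5: Δl = 1.5/cos44.1° = 2.089 m; N'_5 = 23·cos44.1° − 5·2.089 = 6.1; c'Δl = 8.56; W sinα = 16.0
Σc'Δl = 42.6 kN/m; ΣN' = 262.1 kN/m; ΣW sinα = 72.2 kN/m
Resisting = 42.6 + 262.1·tan27.2° = 42.6 + 134.7 = 177.3 kN/m
FS = 177.3 / 72.2 = 2.455

FS = 2.45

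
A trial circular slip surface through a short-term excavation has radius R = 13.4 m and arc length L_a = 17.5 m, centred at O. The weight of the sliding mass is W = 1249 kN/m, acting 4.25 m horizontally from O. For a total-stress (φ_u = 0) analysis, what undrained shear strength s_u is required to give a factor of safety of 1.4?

FS = s_u·L_a·R / (W·d), so s_u = FS·W·d / (L_a·R).
s_u = 1.4·1249·4.25 / (17.50·13.4) = 7431.5 / 234.50 = 31.69 kPa

s_u = 31.7 kPa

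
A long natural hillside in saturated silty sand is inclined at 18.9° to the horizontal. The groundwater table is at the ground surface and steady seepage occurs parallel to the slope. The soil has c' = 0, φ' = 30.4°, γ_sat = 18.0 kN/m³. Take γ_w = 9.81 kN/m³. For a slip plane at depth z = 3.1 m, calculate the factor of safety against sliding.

With seepage parallel to the slope and the water table at the surface, the effective normal stress on the slip plane uses the buoyant unit weight γ' = γ_sat − γ_w while the driving shear stress uses γ_sat:
FS = [c' + γ' z cos²β tanφ'] / [γ_sat z sinβ cosβ]
(For c' = 0 this reduces to FS = (γ'/γ_sat)·tanφ'/tanβ.)
γ' = 18.0 − 9.81 = 8.19 kN/m³
Numerator = 0.0 + 8.19·3.1·cos²18.9°·tan30.4° = 0.0 + 8.19·3.1·0.8951·0.5867 = 13.333 kPa
Denominator = 18.0·3.1·sin18.9°·cos18.9° = 18.0·3.1·0.3239·0.9461 = 17.100 kPa
FS = 13.333 / 17.100 = 0.780

FS = 0.78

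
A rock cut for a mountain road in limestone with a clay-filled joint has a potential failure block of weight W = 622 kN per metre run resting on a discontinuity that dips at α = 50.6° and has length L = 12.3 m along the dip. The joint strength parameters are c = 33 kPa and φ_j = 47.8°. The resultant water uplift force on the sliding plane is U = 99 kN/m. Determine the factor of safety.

FS = 1.52

Resolving the block weight along and normal to the plane and applying the Mohr–Coulomb strength on the joint:
N' = W cosα − U = 622·cos50.6° − 99 = 295.8 kN/m
Driving force T = W sinα = 622·sin50.6° = 480.6 kN/m
Resisting force R = c·L + N'·tanφ_j = 33·12.3 + 295.8·tan47.8° = 405.9 + 326.2 = 732.1 kN/m
FS = R / T = 732.1 / 480.6 = 1.523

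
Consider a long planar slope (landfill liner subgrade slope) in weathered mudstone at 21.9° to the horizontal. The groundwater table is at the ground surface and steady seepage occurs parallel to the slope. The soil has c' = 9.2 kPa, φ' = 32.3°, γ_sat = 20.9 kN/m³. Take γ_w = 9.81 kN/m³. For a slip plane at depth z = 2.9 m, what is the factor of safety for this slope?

FS = 1.27

With seepage parallel to the slope and the water table at the surface, the effective normal stress on the slip plane uses the buoyant unit weight γ' = γ_sat − γ_w while the driving shear stress uses γ_sat:
FS = [c' + γ' z cos²β tanφ'] / [γ_sat z sinβ cosβ]
γ' = 20.9 − 9.81 = 11.09 kN/m³
Numerator = 9.2 + 11.09·2.9·cos²21.9°·tan32.3° = 9.2 + 11.09·2.9·0.8609·0.6322 = 26.703 kPa
Denominator = 20.9·2.9·sin21.9°·cos21.9° = 20.9·2.9·0.3730·0.9278 = 20.975 kPa
FS = 26.703 / 20.975 = 1.273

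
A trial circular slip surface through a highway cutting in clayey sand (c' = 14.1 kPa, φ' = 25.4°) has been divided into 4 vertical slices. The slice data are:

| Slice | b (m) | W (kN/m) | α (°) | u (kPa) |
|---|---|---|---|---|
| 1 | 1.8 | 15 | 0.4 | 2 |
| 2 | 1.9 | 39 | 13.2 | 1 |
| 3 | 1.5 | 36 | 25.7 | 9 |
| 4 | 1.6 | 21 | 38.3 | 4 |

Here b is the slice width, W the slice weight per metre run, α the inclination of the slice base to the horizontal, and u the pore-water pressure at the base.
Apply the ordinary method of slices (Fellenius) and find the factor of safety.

FS = 3.72

Ordinary method of slices: FS = Σ[c'·Δl_i + (W_i cosα_i − u_i·Δl_i)·tanφ'] / Σ W_i sinα_i, with Δl_i = b_i / cosα_i.
Slice 1: Δl = 1.8/cos0.4° = 1.800 m; N'_1 = 15·cos0.4° − 2·1.800 = 11.4; c'Δl = 25.38; W sinα = 0.1
Slice 2: Δl = 1.9/cos13.2° = 1.952 m; N'_2 = 39·cos13.2° − 1·1.952 = 36.0; c'Δl = 27.52; W sinα = 8.9
Slice 3: Δl = 1.5/cos25.7° = 1.665 m; N'_3 = 36·cos25.7° − 9·1.665 = 17.5; c'Δl = 23.47; W sinα = 15.6
Slice 4: Δl = 1.6/cos38.3° = 2.039 m; N'_4 = 21·cos38.3° − 4·2.039 = 8.3; c'Δl = 28.75; W sinα = 13.0
Σc'Δl = 105.1 kN/m; ΣN' = 73.2 kN/m; ΣW sinα = 37.6 kN/m
Resisting = 105.1 + 73.2·tan25.4° = 105.1 + 34.8 = 139.9 kN/m
FS = 139.9 / 37.6 = 3.716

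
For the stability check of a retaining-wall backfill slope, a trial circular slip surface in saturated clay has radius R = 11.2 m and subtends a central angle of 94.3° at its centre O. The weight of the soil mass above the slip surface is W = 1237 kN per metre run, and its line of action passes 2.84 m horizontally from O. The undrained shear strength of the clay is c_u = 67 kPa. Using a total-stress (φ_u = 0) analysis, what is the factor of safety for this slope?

FS = 3.94

Taking moments about the centre O, the resisting moment is provided by the undrained shear strength acting along the arc:
Arc length L_a = R·θ = 11.2·(94.3°·π/180) = 11.2·1.6458 = 18.43 m
M_R = c_u·L_a·R = 67·18.43·11.2 = 13832.5 kN·m/m
M_D = W·d = 1237·2.84 = 3513.1 kN·m/m
FS = M_R / M_D = 13832.5 / 3513.1 = 3.937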